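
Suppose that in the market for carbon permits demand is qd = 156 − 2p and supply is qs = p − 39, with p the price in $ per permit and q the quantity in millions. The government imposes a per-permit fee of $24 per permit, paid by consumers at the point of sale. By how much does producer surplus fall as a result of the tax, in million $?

Producer surplus falls by $288 million.

Without the tax, 156 − 2p = p − 39 gives 3p = 195, so p* = $65 and q* = 26.
With the tax collected from consumers, demand (in seller-price terms) shifts: qd = 156 − 2(p + 24).
New equilibrium: consumers pay $73, sellers receive $49, q = 10. (Wedge: pb − ps = 24.)
ΔPS is the trapezoid between Q = 10 and Q = 26 of height $16: ½ · (26 + 10) · 16 = $288.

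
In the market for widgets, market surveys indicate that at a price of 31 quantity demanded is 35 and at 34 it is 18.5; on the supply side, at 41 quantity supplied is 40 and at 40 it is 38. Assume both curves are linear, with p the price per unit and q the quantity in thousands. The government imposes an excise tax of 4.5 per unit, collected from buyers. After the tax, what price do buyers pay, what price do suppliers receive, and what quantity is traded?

Demand slope: (18.5 − 35)/(34 − 31) = -5.5, so qd = 205.5 − 5.5p.
Supply slope: (38 − 40)/(40 − 41) = 2, so qs = 2p − 42.
Before the tax: set 205.5 − 5.5p = 2p − 42 → p* = 33, q* = 24.
With the tax collected from buyers, demand (in seller-price terms) shifts: qd = 205.5 − 5.5(p + 4.5).
New equilibrium: buyers pay 34.2, suppliers receive 29.7, q = 17.4. (Wedge: pb − ps = 4.5.)
The less price-elastic side of the market bears the larger share of a per-unit tax.

Buyers pay 34.2; suppliers receive 29.7; quantity = 17.4.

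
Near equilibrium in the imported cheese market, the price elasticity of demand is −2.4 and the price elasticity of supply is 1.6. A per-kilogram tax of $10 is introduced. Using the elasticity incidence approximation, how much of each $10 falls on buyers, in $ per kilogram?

Buyers bear ≈ $4 per kilogram.

Incidence ratio: buyers' share ≈ εs / (εs + |εd|) = 1.6 / (1.6 + 2.4) = 0.4.
So buyers bear ≈ 0.4 × $10 = $4; sellers bear $6.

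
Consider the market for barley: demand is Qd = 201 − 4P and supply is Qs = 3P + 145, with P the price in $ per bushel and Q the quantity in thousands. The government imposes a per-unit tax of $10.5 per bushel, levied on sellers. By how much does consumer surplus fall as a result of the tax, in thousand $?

Without the tax, 201 − 4P = 3P + 145 gives 7P = 56, so P* = $8 and Q* = 169.
With the tax collected from sellers, supply shifts: Qs = 3(P − 10.5) + 145.
Solving gives Q = 151 with consumers paying $12.5 and sellers receiving $2 (the $10.5 wedge).
ΔCS is the trapezoid between Q = 151 and Q = 169 of height $4.5: ½ · (169 + 151) · 4.5 = $720.

Consumer surplus falls by $720 thousand.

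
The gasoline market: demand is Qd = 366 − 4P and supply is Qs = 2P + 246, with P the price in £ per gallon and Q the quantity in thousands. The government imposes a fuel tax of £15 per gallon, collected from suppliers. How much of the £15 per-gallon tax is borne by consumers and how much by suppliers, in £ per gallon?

Consumers bear £5 per gallon; suppliers bear £10 per gallon.

Without the tax, 366 − 4P = 2P + 246 gives 6P = 120, so P* = £20 and Q* = 286.
With the tax collected from suppliers, supply shifts: Qs = 2(P − 15) + 246.
New equilibrium: consumers pay £25, suppliers receive £10, Q = 266. (Wedge: Pb − Ps = 15.)
Burden on consumers: £5; on suppliers: £10. (They sum to £15.)
The less price-elastic side of the market bears the larger share of a per-unit tax.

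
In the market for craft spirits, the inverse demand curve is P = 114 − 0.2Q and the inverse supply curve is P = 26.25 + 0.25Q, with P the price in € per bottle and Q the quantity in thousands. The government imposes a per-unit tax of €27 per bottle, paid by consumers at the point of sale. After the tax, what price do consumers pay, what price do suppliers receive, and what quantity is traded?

Rewrite in direct form: Qd = 570 − 5P and Qs = 4P − 105.
Without the tax, 570 − 5P = 4P − 105 gives 9P = 675, so P* = €75 and Q* = 195.
With the tax collected from consumers, demand (in seller-price terms) shifts: Qd = 570 − 5(P + 27).
Solving gives Q = 135 with consumers paying €87 and suppliers receiving €60 (the €27 wedge).

Consumers pay €87; suppliers receive €60; quantity = 135.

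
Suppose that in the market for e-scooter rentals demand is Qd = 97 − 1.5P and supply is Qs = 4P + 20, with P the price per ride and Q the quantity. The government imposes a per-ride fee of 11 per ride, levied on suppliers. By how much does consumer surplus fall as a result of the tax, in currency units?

Consumer surplus falls by 560.

Without the tax, 97 − 1.5P = 4P + 20 gives 5.5P = 77, so P* = 14 and Q* = 76.
With the tax collected from suppliers, supply shifts: Qs = 4(P − 11) + 20.
New equilibrium: buyers pay 22, suppliers receive 11, Q = 64. (Wedge: Pb − Ps = 11.)
ΔCS is the trapezoid between Q = 64 and Q = 76 of height 8: ½ · (76 + 64) · 8 = 560.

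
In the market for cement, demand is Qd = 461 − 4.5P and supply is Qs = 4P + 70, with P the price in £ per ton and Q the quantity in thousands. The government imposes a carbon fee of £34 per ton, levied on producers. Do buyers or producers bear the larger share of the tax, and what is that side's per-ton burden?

Without the tax, 461 − 4.5P = 4P + 70 gives 8.5P = 391, so P* = £46 and Q* = 254.
With the tax collected from producers, supply shifts: Qs = 4(P − 34) + 70.
Solving gives Q = 182 with buyers paying £62 and producers receiving £28 (the £34 wedge).
Per-ton burden: buyers £16, producers £18.
Producers take the larger share because supply is less price-elastic here (demand slope 4.5 vs supply slope 4).

Producers bear the larger share: £18 per ton.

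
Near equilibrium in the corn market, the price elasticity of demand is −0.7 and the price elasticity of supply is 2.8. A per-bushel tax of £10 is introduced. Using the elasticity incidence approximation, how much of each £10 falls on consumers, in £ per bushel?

Consumers bear ≈ £8 per bushel.

Incidence ratio: consumers' share ≈ εs / (εs + |εd|) = 2.8 / (2.8 + 0.7) = 0.8.
So consumers bear ≈ 0.8 × £10 = £8; producers bear £2.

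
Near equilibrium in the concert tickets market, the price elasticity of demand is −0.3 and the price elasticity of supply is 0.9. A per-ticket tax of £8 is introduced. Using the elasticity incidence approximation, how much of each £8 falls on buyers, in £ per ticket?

Buyers bear ≈ £6 per ticket.

Incidence ratio: buyers' share ≈ εs / (εs + |εd|) = 0.9 / (0.9 + 0.3) = 0.75.
So buyers bear ≈ 0.75 × £8 = £6; sellers bear £2.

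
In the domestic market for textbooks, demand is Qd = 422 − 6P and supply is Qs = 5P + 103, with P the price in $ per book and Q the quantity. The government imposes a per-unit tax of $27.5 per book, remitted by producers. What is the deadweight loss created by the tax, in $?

Deadweight loss = $1031.25.

Without the tax, 422 − 6P = 5P + 103 gives 11P = 319, so P* = $29 and Q* = 248.
With the tax collected from producers, supply shifts: Qs = 5(P − 27.5) + 103.
Solving gives Q = 173 with buyers paying $41.5 and producers receiving $14 (the $27.5 wedge).
Quantity falls by |ΔQ| = |248 − 173| = 75.
DWL = ½ · t · |ΔQ| = ½ · 27.5 · 75 = $1031.25.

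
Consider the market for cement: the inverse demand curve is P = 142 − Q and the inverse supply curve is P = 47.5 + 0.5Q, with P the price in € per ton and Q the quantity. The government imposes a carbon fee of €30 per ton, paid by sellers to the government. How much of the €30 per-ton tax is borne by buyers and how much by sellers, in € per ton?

Inverting to Q(P) form: Qd = 142 − P; Qs = 2P − 95.
Without the tax, 142 − P = 2P − 95 gives 3P = 237, so P* = €79 and Q* = 63.
With the tax collected from sellers, supply shifts: Qs = 2(P − 30) − 95.
New equilibrium: buyers pay €99, sellers receive €69, Q = 43. (Wedge: Pb − Ps = 30.)
Burden on buyers: €20; on sellers: €10. (They sum to €30.)
The less price-elastic side of the market bears the larger share of a per-unit tax.

Buyers bear €20 per ton; sellers bear €10 per ton.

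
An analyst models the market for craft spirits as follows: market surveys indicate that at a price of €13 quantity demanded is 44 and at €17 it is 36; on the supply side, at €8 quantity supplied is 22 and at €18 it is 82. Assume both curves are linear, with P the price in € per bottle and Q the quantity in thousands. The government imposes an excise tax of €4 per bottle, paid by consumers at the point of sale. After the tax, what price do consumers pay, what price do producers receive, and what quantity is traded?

Consumers pay €15; producers receive €11; quantity = 40.

Demand slope: (36 − 44)/(17 − 13) = -2, so Qd = 70 − 2P.
Supply slope: (82 − 22)/(18 − 8) = 6, so Qs = 6P − 26.
Before the tax: set 70 − 2P = 6P − 26 → P* = €12, Q* = 46.
With the tax collected from consumers, demand (in seller-price terms) shifts: Qd = 70 − 2(P + 4).
New equilibrium: consumers pay €15, producers receive €11, Q = 40. (Wedge: Pb − Ps = 4.)
The less price-elastic side of the market bears the larger share of a per-unit tax.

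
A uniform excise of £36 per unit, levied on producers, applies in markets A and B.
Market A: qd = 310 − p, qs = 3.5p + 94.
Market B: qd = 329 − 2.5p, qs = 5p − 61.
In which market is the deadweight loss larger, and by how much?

Market A: pre-tax p* = £48, q* = 262; post-tax q = 234; deadweight loss = £504.
Market B: pre-tax p* = £52, q* = 199; post-tax q = 139; deadweight loss = £1080.
Difference: £504 vs £1080 → market B is larger by £576.

Market B, by £576.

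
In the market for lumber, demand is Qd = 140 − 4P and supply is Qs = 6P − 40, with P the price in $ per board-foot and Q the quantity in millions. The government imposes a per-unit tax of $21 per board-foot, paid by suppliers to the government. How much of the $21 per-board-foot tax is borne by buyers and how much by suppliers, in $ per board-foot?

Buyers bear $12.6 per board-foot; suppliers bear $8.4 per board-foot.

Before the tax: set 140 − 4P = 6P − 40 → P* = $18, Q* = 68.
With the tax collected from suppliers, supply shifts: Qs = 6(P − 21) − 40.
Solving gives Q = 17.6 with buyers paying $30.6 and suppliers receiving $9.6 (the $21 wedge).
Burden on buyers: $12.6; on suppliers: $8.4. (They sum to $21.)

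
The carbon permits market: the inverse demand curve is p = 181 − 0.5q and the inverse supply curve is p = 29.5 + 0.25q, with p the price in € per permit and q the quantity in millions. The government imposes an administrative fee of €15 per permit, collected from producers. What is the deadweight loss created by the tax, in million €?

Inverting to q(p) form: qd = 362 − 2p; qs = 4p − 118.
Before the tax: set 362 − 2p = 4p − 118 → p* = €80, q* = 202.
With the tax collected from producers, supply shifts: qs = 4(p − 15) − 118.
Solving gives q = 182 with buyers paying €90 and producers receiving €75 (the €15 wedge).
Quantity falls by |ΔQ| = |202 − 182| = 20.
DWL = ½ · t · |ΔQ| = ½ · 15 · 20 = €150.

Deadweight loss = €150 million.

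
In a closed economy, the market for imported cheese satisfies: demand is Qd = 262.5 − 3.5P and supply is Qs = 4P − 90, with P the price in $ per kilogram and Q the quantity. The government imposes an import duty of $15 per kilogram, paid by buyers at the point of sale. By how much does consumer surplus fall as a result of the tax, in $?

Consumer surplus falls by $672.

Without the tax, 262.5 − 3.5P = 4P − 90 gives 7.5P = 352.5, so P* = $47 and Q* = 98.
With the tax collected from buyers, demand (in seller-price terms) shifts: Qd = 262.5 − 3.5(P + 15).
New equilibrium: buyers pay $55, producers receive $40, Q = 70. (Wedge: Pb − Ps = 15.)
ΔCS is the trapezoid between Q = 70 and Q = 98 of height $8: ½ · (98 + 70) · 8 = $672.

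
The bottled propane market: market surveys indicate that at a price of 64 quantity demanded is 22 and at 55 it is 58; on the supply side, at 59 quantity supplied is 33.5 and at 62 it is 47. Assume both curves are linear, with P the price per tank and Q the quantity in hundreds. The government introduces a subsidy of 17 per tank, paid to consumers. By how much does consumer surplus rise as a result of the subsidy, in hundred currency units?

Demand slope: (58 − 22)/(55 − 64) = -4, so Qd = 278 − 4P.
Supply slope: (47 − 33.5)/(62 − 59) = 4.5, so Qs = 4.5P − 232.
Before the subsidy: set 278 − 4P = 4.5P − 232 → P* = 60, Q* = 38.
With a per-unit subsidy paid to consumers, each effectively pays P − 17, so demand becomes Qd = 278 − 4(P − 17).
Solving gives Q = 74 with consumers paying 51 and suppliers receiving 68 (the 17 wedge).
ΔCS is the trapezoid between Q = 74 and Q = 38 of height 9: ½ · (38 + 74) · 9 = 504.

Consumer surplus rises by 504 hundred.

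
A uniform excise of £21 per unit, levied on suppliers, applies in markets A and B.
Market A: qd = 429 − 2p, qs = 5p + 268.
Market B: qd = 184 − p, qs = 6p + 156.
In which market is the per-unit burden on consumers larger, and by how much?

Market B, by £3.

Market A: pre-tax p* = £23, q* = 383; post-tax q = 353; per-unit burden on consumers = £15.
Market B: pre-tax p* = £4, q* = 180; post-tax q = 162; per-unit burden on consumers = £18.
Difference: £15 vs £18 → market B is larger by £3.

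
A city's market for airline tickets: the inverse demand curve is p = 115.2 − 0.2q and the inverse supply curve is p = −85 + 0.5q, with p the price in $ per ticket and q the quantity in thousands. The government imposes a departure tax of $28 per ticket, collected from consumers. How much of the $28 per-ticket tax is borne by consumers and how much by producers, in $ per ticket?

Consumers bear $8 per ticket; producers bear $20 per ticket.

Inverting to q(p) form: qd = 576 − 5p; qs = 2p + 170.
Without the tax, 576 − 5p = 2p + 170 gives 7p = 406, so p* = $58 and q* = 286.
With the tax collected from consumers, demand (in seller-price terms) shifts: qd = 576 − 5(p + 28).
Solving gives q = 246 with consumers paying $66 and producers receiving $38 (the $28 wedge).
Burden on consumers: $8; on producers: $20. (They sum to $28.)
The less price-elastic side of the market bears the larger share of a per-unit tax.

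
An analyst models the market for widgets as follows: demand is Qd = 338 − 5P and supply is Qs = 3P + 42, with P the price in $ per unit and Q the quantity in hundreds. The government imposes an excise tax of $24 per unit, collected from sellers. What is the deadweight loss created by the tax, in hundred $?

Deadweight loss = $540 hundred.

Without the tax, 338 − 5P = 3P + 42 gives 8P = 296, so P* = $37 and Q* = 153.
With the tax collected from sellers, supply shifts: Qs = 3(P − 24) + 42.
New equilibrium: buyers pay $46, sellers receive $22, Q = 108. (Wedge: Pb − Ps = 24.)
Quantity falls by |ΔQ| = |153 − 108| = 45.
DWL = ½ · t · |ΔQ| = ½ · 24 · 45 = $540.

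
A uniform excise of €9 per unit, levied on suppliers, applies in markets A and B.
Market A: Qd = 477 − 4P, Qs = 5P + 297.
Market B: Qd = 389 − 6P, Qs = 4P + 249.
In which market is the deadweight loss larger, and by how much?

Market A: pre-tax P* = €20, Q* = 397; post-tax Q = 377; deadweight loss = €90.
Market B: pre-tax P* = €14, Q* = 305; post-tax Q = 283.4; deadweight loss = €97.2.
Difference: €90 vs €97.2 → market B is larger by €7.2.

Market B, by €7.2.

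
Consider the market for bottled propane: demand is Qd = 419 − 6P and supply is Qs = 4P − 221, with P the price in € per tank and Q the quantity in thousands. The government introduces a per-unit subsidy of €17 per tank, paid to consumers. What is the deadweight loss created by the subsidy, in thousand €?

Deadweight loss = €346.8 thousand.

Without the subsidy, 419 − 6P = 4P − 221 gives 10P = 640, so P* = €64 and Q* = 35.
With a per-unit subsidy paid to consumers, each effectively pays P − 17, so demand becomes Qd = 419 − 6(P − 17).
Solving gives Q = 75.8 with consumers paying €57.2 and suppliers receiving €74.2 (the €17 wedge).
Quantity rises by |ΔQ| = |35 − 75.8| = 40.8.
DWL = ½ · t · |ΔQ| = ½ · 17 · 40.8 = €346.8.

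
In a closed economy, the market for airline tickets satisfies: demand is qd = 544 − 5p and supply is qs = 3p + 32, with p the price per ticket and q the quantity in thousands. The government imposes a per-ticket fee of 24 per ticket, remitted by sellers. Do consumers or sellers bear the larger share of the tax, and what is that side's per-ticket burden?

Without the tax, 544 − 5p = 3p + 32 gives 8p = 512, so p* = 64 and q* = 224.
With the tax collected from sellers, supply shifts: qs = 3(p − 24) + 32.
New equilibrium: consumers pay 73, sellers receive 49, q = 179. (Wedge: pb − ps = 24.)
Per-ticket burden: consumers 9, sellers 15.
Sellers take the larger share because supply is less price-elastic here (demand slope 5 vs supply slope 3).

Sellers bear the larger share: 15 per ticket.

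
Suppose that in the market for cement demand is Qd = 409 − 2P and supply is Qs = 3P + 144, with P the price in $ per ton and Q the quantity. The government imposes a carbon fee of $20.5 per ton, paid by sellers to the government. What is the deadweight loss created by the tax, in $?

Deadweight loss = $252.15.

Without the tax, 409 − 2P = 3P + 144 gives 5P = 265, so P* = $53 and Q* = 303.
With the tax collected from sellers, supply shifts: Qs = 3(P − 20.5) + 144.
New equilibrium: buyers pay $65.3, sellers receive $44.8, Q = 278.4. (Wedge: Pb − Ps = 20.5.)
Quantity falls by |ΔQ| = |303 − 278.4| = 24.6.
DWL = ½ · t · |ΔQ| = ½ · 20.5 · 24.6 = $252.15.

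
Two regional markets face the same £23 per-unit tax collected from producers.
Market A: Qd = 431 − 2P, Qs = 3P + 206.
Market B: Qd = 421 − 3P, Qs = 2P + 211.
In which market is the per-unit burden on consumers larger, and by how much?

Market A, by £4.6.

Market A: pre-tax P* = £45, Q* = 341; post-tax Q = 313.4; per-unit burden on consumers = £13.8.
Market B: pre-tax P* = £42, Q* = 295; post-tax Q = 267.4; per-unit burden on consumers = £9.2.
Difference: £13.8 vs £9.2 → market A is larger by £4.6.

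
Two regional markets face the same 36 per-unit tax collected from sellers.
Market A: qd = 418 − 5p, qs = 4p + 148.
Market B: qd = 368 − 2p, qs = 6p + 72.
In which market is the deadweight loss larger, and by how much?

Market A, by 468.

Market A: pre-tax p* = 30, q* = 268; post-tax q = 188; deadweight loss = 1440.
Market B: pre-tax p* = 37, q* = 294; post-tax q = 240; deadweight loss = 972.
Difference: 1440 vs 972 → market A is larger by 468.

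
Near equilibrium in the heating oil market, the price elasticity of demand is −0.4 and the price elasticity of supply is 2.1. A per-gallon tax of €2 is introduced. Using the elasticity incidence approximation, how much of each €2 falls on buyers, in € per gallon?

Buyers bear ≈ €1.68 per gallon.

Incidence ratio: buyers' share ≈ εs / (εs + |εd|) = 2.1 / (2.1 + 0.4) = 0.84.
So buyers bear ≈ 0.84 × €2 = €1.68; suppliers bear €0.32.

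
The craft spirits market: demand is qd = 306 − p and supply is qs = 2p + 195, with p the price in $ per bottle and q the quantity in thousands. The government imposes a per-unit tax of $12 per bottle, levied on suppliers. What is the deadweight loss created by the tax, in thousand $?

Deadweight loss = $48 thousand.

Before the tax: set 306 − p = 2p + 195 → p* = $37, q* = 269.
With the tax collected from suppliers, supply shifts: qs = 2(p − 12) + 195.
New equilibrium: buyers pay $45, suppliers receive $33, q = 261. (Wedge: pb − ps = 12.)
Quantity falls by |ΔQ| = |269 − 261| = 8.
DWL = ½ · t · |ΔQ| = ½ · 12 · 8 = $48.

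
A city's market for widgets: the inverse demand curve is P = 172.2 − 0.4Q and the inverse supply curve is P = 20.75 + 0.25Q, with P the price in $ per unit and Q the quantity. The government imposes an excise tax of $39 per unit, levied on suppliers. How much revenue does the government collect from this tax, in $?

Inverting to Q(P) form: Qd = 430.5 − 2.5P; Qs = 4P − 83.
Without the tax, 430.5 − 2.5P = 4P − 83 gives 6.5P = 513.5, so P* = $79 and Q* = 233.
With the tax collected from suppliers, supply shifts: Qs = 4(P − 39) − 83.
Solving gives Q = 173 with buyers paying $103 and suppliers receiving $64 (the $39 wedge).
Revenue = t · Q = 39 · 173 = $6747.

Tax revenue = $6747.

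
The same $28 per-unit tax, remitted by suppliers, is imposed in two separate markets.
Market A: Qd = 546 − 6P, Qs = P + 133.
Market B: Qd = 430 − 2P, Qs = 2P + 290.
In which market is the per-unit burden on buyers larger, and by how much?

Market A: pre-tax P* = $59, Q* = 192; post-tax Q = 168; per-unit burden on buyers = $4.
Market B: pre-tax P* = $35, Q* = 360; post-tax Q = 332; per-unit burden on buyers = $14.
Difference: $4 vs $14 → market B is larger by $10.

Market B, by $10.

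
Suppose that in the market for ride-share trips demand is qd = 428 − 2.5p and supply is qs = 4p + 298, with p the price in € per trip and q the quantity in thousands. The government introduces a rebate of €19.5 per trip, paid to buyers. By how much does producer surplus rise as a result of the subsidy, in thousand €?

Before the subsidy: set 428 − 2.5p = 4p + 298 → p* = €20, q* = 378.
With a per-unit subsidy paid to buyers, each effectively pays p − 19.5, so demand becomes qd = 428 − 2.5(p − 19.5).
New equilibrium: buyers pay €8, sellers receive €27.5, q = 408. (Wedge: pb − ps = −19.5.)
ΔPS is the trapezoid between Q = 408 and Q = 378 of height €7.5: ½ · (378 + 408) · 7.5 = €2947.5.

Producer surplus rises by €2947.5 thousand.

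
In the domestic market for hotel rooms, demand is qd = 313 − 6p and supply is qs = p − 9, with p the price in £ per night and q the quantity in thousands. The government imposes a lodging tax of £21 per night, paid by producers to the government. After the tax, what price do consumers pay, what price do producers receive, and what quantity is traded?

Consumers pay £49; producers receive £28; quantity = 19.

Before the tax: set 313 − 6p = p − 9 → p* = £46, q* = 37.
With the tax collected from producers, supply shifts: qs = (p − 21) − 9.
New equilibrium: consumers pay £49, producers receive £28, q = 19. (Wedge: pb − ps = 21.)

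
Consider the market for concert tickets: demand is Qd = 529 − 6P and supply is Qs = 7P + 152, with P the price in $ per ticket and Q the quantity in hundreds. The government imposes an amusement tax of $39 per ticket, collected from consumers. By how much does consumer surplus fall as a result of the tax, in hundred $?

Consumer surplus falls by $6132 hundred.

Without the tax, 529 − 6P = 7P + 152 gives 13P = 377, so P* = $29 and Q* = 355.
With the tax collected from consumers, demand (in seller-price terms) shifts: Qd = 529 − 6(P + 39).
Solving gives Q = 229 with consumers paying $50 and producers receiving $11 (the $39 wedge).
ΔCS is the trapezoid between Q = 229 and Q = 355 of height $21: ½ · (355 + 229) · 21 = $6132.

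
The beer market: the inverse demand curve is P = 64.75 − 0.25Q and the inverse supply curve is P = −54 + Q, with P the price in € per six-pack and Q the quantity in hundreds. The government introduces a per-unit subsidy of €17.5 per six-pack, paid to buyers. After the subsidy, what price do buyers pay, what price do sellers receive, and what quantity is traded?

Buyers pay €37.5; sellers receive €55; quantity = 109.

Inverting to Q(P) form: Qd = 259 − 4P; Qs = P + 54.
Without the subsidy, 259 − 4P = P + 54 gives 5P = 205, so P* = €41 and Q* = 95.
With a per-unit subsidy paid to buyers, each effectively pays P − 17.5, so demand becomes Qd = 259 − 4(P − 17.5).
New equilibrium: buyers pay €37.5, sellers receive €55, Q = 109. (Wedge: Pb − Ps = −17.5.)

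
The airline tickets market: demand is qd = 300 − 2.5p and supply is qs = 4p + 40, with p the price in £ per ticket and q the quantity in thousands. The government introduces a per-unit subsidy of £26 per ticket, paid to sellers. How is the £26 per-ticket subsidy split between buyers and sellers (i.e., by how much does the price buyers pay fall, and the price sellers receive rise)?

Buyers gain £16 per ticket; sellers gain £10 per ticket.

Before the subsidy: set 300 − 2.5p = 4p + 40 → p* = £40, q* = 200.
With a per-unit subsidy paid to sellers, each receives p + 26 per unit sold, so supply becomes qs = 4(p + 26) + 40.
Solving gives q = 240 with buyers paying £24 and sellers receiving £50 (the £26 wedge).
Gain to buyers: £16; to sellers: £10. (They sum to £26.)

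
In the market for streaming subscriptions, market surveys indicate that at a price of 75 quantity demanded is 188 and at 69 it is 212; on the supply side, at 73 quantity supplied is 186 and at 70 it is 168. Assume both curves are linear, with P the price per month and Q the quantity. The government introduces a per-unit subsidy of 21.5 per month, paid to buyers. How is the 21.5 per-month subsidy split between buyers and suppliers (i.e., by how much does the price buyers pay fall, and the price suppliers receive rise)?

Buyers gain 12.9 per month; suppliers gain 8.6 per month.

Demand slope: (212 − 188)/(69 − 75) = -4, so Qd = 488 − 4P.
Supply slope: (168 − 186)/(70 − 73) = 6, so Qs = 6P − 252.
Without the subsidy, 488 − 4P = 6P − 252 gives 10P = 740, so P* = 74 and Q* = 192.
With a per-unit subsidy paid to buyers, each effectively pays P − 21.5, so demand becomes Qd = 488 − 4(P − 21.5).
Solving gives Q = 243.6 with buyers paying 61.1 and suppliers receiving 82.6 (the 21.5 wedge).
Gain to buyers: 12.9; to suppliers: 8.6. (They sum to 21.5.)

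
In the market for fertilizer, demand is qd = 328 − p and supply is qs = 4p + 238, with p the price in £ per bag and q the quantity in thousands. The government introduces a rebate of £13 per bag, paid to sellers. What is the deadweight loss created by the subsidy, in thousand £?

Deadweight loss = £67.6 thousand.

Before the subsidy: set 328 − p = 4p + 238 → p* = £18, q* = 310.
With a per-unit subsidy paid to sellers, each receives p + 13 per unit sold, so supply becomes qs = 4(p + 13) + 238.
New equilibrium: buyers pay £7.6, sellers receive £20.6, q = 320.4. (Wedge: pb − ps = −13.)
Quantity rises by |ΔQ| = |310 − 320.4| = 10.4.
DWL = ½ · t · |ΔQ| = ½ · 13 · 10.4 = £67.6.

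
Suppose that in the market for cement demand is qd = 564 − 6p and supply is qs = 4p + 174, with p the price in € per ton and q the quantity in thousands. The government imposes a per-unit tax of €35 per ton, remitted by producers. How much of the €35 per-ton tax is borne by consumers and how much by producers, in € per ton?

Consumers bear €14 per ton; producers bear €21 per ton.

Without the tax, 564 − 6p = 4p + 174 gives 10p = 390, so p* = €39 and q* = 330.
With the tax collected from producers, supply shifts: qs = 4(p − 35) + 174.
New equilibrium: consumers pay €53, producers receive €18, q = 246. (Wedge: pb − ps = 35.)
Burden on consumers: €14; on producers: €21. (They sum to €35.)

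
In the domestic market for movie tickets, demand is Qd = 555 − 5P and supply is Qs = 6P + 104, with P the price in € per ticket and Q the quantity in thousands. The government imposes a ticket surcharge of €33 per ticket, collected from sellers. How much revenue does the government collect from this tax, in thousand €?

Before the tax: set 555 − 5P = 6P + 104 → P* = €41, Q* = 350.
With the tax collected from sellers, supply shifts: Qs = 6(P − 33) + 104.
New equilibrium: buyers pay €59, sellers receive €26, Q = 260. (Wedge: Pb − Ps = 33.)
Revenue = t · Q = 33 · 260 = €8580.

Tax revenue = €8580 thousand.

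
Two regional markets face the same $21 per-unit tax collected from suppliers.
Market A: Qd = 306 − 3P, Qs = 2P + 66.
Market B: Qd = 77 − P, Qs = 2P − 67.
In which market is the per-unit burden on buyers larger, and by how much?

Market B, by $5.6.

Market A: pre-tax P* = $48, Q* = 162; post-tax Q = 136.8; per-unit burden on buyers = $8.4.
Market B: pre-tax P* = $48, Q* = 29; post-tax Q = 15; per-unit burden on buyers = $14.
Difference: $8.4 vs $14 → market B is larger by $5.6.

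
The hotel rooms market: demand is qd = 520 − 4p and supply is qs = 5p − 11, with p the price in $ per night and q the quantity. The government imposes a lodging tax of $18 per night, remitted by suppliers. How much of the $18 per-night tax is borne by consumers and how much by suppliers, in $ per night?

Without the tax, 520 − 4p = 5p − 11 gives 9p = 531, so p* = $59 and q* = 284.
With the tax collected from suppliers, supply shifts: qs = 5(p − 18) − 11.
Solving gives q = 244 with consumers paying $69 and suppliers receiving $51 (the $18 wedge).
Burden on consumers: $10; on suppliers: $8. (They sum to $18.)
The less price-elastic side of the market bears the larger share of a per-unit tax.

Consumers bear $10 per night; suppliers bear $8 per night.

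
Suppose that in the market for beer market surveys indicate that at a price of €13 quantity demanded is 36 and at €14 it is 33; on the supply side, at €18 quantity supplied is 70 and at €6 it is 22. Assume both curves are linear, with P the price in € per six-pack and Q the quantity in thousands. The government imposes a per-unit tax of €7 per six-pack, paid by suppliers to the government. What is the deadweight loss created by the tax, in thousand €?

Demand slope: (33 − 36)/(14 − 13) = -3, so Qd = 75 − 3P.
Supply slope: (22 − 70)/(6 − 18) = 4, so Qs = 4P − 2.
Without the tax, 75 − 3P = 4P − 2 gives 7P = 77, so P* = €11 and Q* = 42.
With the tax collected from suppliers, supply shifts: Qs = 4(P − 7) − 2.
Solving gives Q = 30 with buyers paying €15 and suppliers receiving €8 (the €7 wedge).
Quantity falls by |ΔQ| = |42 − 30| = 12.
DWL = ½ · t · |ΔQ| = ½ · 7 · 12 = €42.

Deadweight loss = €42 thousand.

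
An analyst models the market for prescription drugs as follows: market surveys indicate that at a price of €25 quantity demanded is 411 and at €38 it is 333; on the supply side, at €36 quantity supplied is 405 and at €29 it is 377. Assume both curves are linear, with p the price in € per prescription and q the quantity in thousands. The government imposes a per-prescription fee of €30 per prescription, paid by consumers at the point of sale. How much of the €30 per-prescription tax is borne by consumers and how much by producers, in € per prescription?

Demand slope: (333 − 411)/(38 − 25) = -6, so qd = 561 − 6p.
Supply slope: (377 − 405)/(29 − 36) = 4, so qs = 4p + 261.
Without the tax, 561 − 6p = 4p + 261 gives 10p = 300, so p* = €30 and q* = 381.
With the tax collected from consumers, demand (in seller-price terms) shifts: qd = 561 − 6(p + 30).
Solving gives q = 309 with consumers paying €42 and producers receiving €12 (the €30 wedge).
Burden on consumers: €12; on producers: €18. (They sum to €30.)

Consumers bear €12 per prescription; producers bear €18 per prescription.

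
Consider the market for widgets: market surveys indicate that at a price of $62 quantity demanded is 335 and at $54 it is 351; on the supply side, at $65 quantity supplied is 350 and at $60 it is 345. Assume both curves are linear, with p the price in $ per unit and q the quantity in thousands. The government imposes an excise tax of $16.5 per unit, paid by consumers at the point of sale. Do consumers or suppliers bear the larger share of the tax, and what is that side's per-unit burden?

Suppliers bear the larger share: $11 per unit.

Demand slope: (351 − 335)/(54 − 62) = -2, so qd = 459 − 2p.
Supply slope: (345 − 350)/(60 − 65) = 1, so qs = p + 285.
Without the tax, 459 − 2p = p + 285 gives 3p = 174, so p* = $58 and q* = 343.
With the tax collected from consumers, demand (in seller-price terms) shifts: qd = 459 − 2(p + 16.5).
New equilibrium: consumers pay $63.5, suppliers receive $47, q = 332. (Wedge: pb − ps = 16.5.)
Per-unit burden: consumers $5.5, suppliers $11.
Suppliers take the larger share because supply is less price-elastic here (demand slope 2 vs supply slope 1).
The less price-elastic side of the market bears the larger share of a per-unit tax.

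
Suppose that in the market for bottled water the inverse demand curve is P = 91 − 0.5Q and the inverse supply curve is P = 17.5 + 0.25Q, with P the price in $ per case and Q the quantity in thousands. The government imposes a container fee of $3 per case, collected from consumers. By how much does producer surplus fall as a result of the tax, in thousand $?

Producer surplus falls by $96 thousand.

Rewrite in direct form: Qd = 182 − 2P and Qs = 4P − 70.
Before the tax: set 182 − 2P = 4P − 70 → P* = $42, Q* = 98.
With the tax collected from consumers, demand (in seller-price terms) shifts: Qd = 182 − 2(P + 3).
New equilibrium: consumers pay $44, sellers receive $41, Q = 94. (Wedge: Pb − Ps = 3.)
ΔPS is the trapezoid between Q = 94 and Q = 98 of height $1: ½ · (98 + 94) · 1 = $96.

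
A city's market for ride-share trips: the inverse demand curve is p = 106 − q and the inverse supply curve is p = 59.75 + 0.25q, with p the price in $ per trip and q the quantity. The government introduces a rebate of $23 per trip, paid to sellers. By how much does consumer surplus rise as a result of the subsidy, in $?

Consumer surplus rises by $850.08.

Inverting to q(p) form: qd = 106 − p; qs = 4p − 239.
Before the subsidy: set 106 − p = 4p − 239 → p* = $69, q* = 37.
With a per-unit subsidy paid to sellers, each receives p + 23 per unit sold, so supply becomes qs = 4(p + 23) − 239.
Solving gives q = 55.4 with consumers paying $50.6 and sellers receiving $73.6 (the $23 wedge).
ΔCS is the trapezoid between Q = 55.4 and Q = 37 of height $18.4: ½ · (37 + 55.4) · 18.4 = $850.08.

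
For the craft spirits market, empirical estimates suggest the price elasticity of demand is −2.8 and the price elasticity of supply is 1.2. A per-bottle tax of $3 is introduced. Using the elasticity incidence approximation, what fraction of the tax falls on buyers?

Buyers' share ≈ 0.3.

Incidence ratio: buyers' share ≈ εs / (εs + |εd|) = 1.2 / (1.2 + 2.8) = 0.3.
Supply is the less elastic side, so buyers bear the smaller share.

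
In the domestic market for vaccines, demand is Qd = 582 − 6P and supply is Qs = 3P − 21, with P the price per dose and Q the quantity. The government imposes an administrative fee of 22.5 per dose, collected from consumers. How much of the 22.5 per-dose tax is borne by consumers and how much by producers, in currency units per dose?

Consumers bear 7.5 per dose; producers bear 15 per dose.

Before the tax: set 582 − 6P = 3P − 21 → P* = 67, Q* = 180.
With the tax collected from consumers, demand (in seller-price terms) shifts: Qd = 582 − 6(P + 22.5).
Solving gives Q = 135 with consumers paying 74.5 and producers receiving 52 (the 22.5 wedge).
Burden on consumers: 7.5; on producers: 15. (They sum to 22.5.)
The less price-elastic side of the market bears the larger share of a per-unit tax.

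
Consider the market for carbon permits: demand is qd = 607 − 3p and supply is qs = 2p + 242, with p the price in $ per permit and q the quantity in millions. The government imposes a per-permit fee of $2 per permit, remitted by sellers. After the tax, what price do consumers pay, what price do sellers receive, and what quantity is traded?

Consumers pay $73.8; sellers receive $71.8; quantity = 385.6.

Without the tax, 607 − 3p = 2p + 242 gives 5p = 365, so p* = $73 and q* = 388.
With the tax collected from sellers, supply shifts: qs = 2(p − 2) + 242.
New equilibrium: consumers pay $73.8, sellers receive $71.8, q = 385.6. (Wedge: pb − ps = 2.)
The less price-elastic side of the market bears the larger share of a per-unit tax.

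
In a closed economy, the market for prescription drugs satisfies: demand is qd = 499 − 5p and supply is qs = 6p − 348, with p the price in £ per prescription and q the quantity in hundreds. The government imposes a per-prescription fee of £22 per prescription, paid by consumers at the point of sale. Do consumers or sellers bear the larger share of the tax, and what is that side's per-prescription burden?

Before the tax: set 499 − 5p = 6p − 348 → p* = £77, q* = 114.
With the tax collected from consumers, demand (in seller-price terms) shifts: qd = 499 − 5(p + 22).
Solving gives q = 54 with consumers paying £89 and sellers receiving £67 (the £22 wedge).
Per-prescription burden: consumers £12, sellers £10.
Consumers take the larger share because demand is less price-elastic here (demand slope 5 vs supply slope 6).

Consumers bear the larger share: £12 per prescription.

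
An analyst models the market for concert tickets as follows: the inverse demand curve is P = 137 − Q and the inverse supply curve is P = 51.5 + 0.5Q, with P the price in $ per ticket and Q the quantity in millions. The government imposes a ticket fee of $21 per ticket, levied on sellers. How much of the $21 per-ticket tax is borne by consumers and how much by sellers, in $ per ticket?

Rewrite in direct form: Qd = 137 − P and Qs = 2P − 103.
Before the tax: set 137 − P = 2P − 103 → P* = $80, Q* = 57.
With the tax collected from sellers, supply shifts: Qs = 2(P − 21) − 103.
Solving gives Q = 43 with consumers paying $94 and sellers receiving $73 (the $21 wedge).
Burden on consumers: $14; on sellers: $7. (They sum to $21.)
The less price-elastic side of the market bears the larger share of a per-unit tax.

Consumers bear $14 per ticket; sellers bear $7 per ticket.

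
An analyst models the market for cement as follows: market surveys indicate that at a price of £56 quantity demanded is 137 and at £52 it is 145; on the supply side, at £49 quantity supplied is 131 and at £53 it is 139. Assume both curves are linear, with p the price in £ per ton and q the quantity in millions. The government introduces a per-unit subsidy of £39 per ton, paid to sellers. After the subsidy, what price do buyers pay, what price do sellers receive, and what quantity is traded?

Demand slope: (145 − 137)/(52 − 56) = -2, so qd = 249 − 2p.
Supply slope: (139 − 131)/(53 − 49) = 2, so qs = 2p + 33.
Without the subsidy, 249 − 2p = 2p + 33 gives 4p = 216, so p* = £54 and q* = 141.
With a per-unit subsidy paid to sellers, each receives p + 39 per unit sold, so supply becomes qs = 2(p + 39) + 33.
New equilibrium: buyers pay £34.5, sellers receive £73.5, q = 180. (Wedge: pb − ps = −39.)

Buyers pay £34.5; sellers receive £73.5; quantity = 180.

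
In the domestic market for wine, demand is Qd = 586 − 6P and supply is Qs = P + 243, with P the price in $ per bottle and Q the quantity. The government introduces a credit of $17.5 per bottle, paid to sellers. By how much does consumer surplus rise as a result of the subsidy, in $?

Without the subsidy, 586 − 6P = P + 243 gives 7P = 343, so P* = $49 and Q* = 292.
With a per-unit subsidy paid to sellers, each receives P + 17.5 per unit sold, so supply becomes Qs = (P + 17.5) + 243.
New equilibrium: buyers pay $46.5, sellers receive $64, Q = 307. (Wedge: Pb − Ps = −17.5.)
ΔCS is the trapezoid between Q = 307 and Q = 292 of height $2.5: ½ · (292 + 307) · 2.5 = $748.75.

Consumer surplus rises by $748.75.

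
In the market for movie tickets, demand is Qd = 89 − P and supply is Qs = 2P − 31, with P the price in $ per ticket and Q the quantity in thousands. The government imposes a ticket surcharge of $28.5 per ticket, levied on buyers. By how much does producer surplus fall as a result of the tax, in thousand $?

Producer surplus falls by $375.25 thousand.

Before the tax: set 89 − P = 2P − 31 → P* = $40, Q* = 49.
With the tax collected from buyers, demand (in seller-price terms) shifts: Qd = 89 − (P + 28.5).
Solving gives Q = 30 with buyers paying $59 and sellers receiving $30.5 (the $28.5 wedge).
ΔPS is the trapezoid between Q = 30 and Q = 49 of height $9.5: ½ · (49 + 30) · 9.5 = $375.25.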